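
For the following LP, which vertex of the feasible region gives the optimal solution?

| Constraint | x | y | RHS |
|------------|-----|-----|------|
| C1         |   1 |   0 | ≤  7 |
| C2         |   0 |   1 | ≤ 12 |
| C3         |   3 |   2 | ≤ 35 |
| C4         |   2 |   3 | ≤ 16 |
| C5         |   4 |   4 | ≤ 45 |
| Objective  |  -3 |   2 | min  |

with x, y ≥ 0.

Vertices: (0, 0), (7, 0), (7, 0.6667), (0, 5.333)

Evaluate the objective at each vertex of the feasible region:
  z(0, 0) = 0
  z(7, 0) = -21  ←
  z(7, 0.6667) = -19.67
  z(0, 5.333) = 10.67
The minimum is at x = 7, y = 0.

(7, 0)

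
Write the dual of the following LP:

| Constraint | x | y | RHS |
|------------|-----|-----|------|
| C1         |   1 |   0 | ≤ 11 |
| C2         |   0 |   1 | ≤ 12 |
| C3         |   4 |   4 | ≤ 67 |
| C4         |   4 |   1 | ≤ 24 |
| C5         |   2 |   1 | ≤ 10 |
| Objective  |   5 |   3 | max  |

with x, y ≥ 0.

Primal max cᵀx s.t. Ax ≤ b, x ≥ 0  →  Dual min bᵀy s.t. Aᵀy ≥ c, y ≥ 0.

Minimize: z = 11y1 + 12y2 + 67y3 + 24y4 + 10y5

Subject to:
  y1 + 4y3 + 4y4 + 2y5 ≥ 5
  y2 + 4y3 + y4 + y5 ≥ 3
  y1, y2, y3, y4, y5 ≥ 0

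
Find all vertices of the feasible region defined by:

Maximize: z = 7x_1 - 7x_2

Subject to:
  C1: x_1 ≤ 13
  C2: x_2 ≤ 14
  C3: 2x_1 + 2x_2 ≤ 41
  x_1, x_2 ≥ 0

(0, 0), (13, 0), (13, 7.5), (6.5, 14), (0, 14)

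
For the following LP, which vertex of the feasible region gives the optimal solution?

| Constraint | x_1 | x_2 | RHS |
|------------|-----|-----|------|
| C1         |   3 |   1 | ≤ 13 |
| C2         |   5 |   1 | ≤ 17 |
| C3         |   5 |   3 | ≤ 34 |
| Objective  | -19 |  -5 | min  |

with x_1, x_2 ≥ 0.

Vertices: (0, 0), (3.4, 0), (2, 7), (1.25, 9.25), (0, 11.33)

Evaluate the objective at each vertex of the feasible region:
  z(0, 0) = 0
  z(3.4, 0) = -64.6
  z(2, 7) = -73  ←
  z(1.25, 9.25) = -70
  z(0, 11.33) = -56.67
The minimum is at x_1 = 2, x_2 = 7.

(2, 7)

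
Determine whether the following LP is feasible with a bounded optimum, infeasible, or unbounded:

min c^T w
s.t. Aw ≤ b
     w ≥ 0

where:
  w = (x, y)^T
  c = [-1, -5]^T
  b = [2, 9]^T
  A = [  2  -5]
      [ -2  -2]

Unbounded (objective can decrease without bound)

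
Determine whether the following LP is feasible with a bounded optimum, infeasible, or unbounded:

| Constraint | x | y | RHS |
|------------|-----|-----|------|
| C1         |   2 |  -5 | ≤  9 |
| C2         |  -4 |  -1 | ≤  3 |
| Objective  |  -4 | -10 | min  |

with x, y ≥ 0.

Unbounded (objective can decrease without bound)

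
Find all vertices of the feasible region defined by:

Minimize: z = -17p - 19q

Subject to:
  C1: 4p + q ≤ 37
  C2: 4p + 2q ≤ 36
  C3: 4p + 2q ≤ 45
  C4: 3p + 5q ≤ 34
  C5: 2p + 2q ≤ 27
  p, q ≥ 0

(0, 0), (9, 0), (8, 2), (0, 6.8)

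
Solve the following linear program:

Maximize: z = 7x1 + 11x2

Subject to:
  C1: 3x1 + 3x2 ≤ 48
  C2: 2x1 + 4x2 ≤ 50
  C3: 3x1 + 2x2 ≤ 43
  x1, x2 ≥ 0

Evaluate the objective at each vertex of the feasible region:
  z(0, 0) = 0
  z(14.33, 0) = 100.3
  z(11, 5) = 132
  z(7, 9) = 148  ←
  z(0, 12.5) = 137.5
The maximum is at x1 = 7, x2 = 9.

x1 = 7, x2 = 9, z = 148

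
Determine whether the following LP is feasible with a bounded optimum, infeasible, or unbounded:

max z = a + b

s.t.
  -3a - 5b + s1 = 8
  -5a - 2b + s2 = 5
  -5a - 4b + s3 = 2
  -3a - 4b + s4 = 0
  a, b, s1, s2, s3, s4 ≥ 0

Unbounded (objective can increase without bound)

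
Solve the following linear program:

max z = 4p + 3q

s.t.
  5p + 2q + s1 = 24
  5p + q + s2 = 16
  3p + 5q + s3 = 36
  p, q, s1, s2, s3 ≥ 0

Evaluate the objective at each vertex of the feasible region:
  z(0, 0) = 0
  z(3.2, 0) = 12.8
  z(2, 6) = 26  ←
  z(0, 7.2) = 21.6
The maximum is at p = 2, q = 6.

p = 2, q = 6, z = 26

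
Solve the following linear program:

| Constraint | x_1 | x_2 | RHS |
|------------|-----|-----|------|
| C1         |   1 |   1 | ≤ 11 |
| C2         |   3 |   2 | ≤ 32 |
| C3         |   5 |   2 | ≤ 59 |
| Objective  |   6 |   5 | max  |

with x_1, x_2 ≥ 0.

Evaluate the objective at each vertex of the feasible region:
  z(0, 0) = 0
  z(10.67, 0) = 64
  z(10, 1) = 65  ←
  z(0, 11) = 55
The maximum is at x_1 = 10, x_2 = 1.

x_1 = 10, x_2 = 1, z = 65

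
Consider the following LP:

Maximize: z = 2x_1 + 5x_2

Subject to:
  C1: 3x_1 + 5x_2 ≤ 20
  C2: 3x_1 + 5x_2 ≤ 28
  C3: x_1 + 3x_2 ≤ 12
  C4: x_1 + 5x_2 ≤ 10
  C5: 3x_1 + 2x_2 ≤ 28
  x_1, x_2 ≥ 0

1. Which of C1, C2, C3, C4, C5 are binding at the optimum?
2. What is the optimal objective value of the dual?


1. C1, C4
2. 15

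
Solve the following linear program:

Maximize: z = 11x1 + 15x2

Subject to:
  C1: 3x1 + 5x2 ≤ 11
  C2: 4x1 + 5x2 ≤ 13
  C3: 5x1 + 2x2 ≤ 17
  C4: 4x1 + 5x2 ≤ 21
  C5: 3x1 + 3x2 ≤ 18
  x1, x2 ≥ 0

Evaluate the objective at each vertex of the feasible region:
  z(0, 0) = 0
  z(3.25, 0) = 35.75
  z(2, 1) = 37  ←
  z(0, 2.2) = 33
The maximum is at x1 = 2, x2 = 1.

x1 = 2, x2 = 1, z = 37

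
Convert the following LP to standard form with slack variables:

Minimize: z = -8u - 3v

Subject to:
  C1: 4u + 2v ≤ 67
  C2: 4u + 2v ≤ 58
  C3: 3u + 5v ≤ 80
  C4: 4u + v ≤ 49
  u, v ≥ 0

min z = -8u - 3v

s.t.
  4u + 2v + s1 = 67
  4u + 2v + s2 = 58
  3u + 5v + s3 = 80
  4u + v + s4 = 49
  u, v, s1, s2, s3, s4 ≥ 0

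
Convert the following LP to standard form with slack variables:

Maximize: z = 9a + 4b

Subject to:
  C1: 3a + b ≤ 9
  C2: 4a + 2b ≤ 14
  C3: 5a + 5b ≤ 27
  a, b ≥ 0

max z = 9a + 4b

s.t.
  3a + b + s1 = 9
  4a + 2b + s2 = 14
  5a + 5b + s3 = 27
  a, b, s1, s2, s3 ≥ 0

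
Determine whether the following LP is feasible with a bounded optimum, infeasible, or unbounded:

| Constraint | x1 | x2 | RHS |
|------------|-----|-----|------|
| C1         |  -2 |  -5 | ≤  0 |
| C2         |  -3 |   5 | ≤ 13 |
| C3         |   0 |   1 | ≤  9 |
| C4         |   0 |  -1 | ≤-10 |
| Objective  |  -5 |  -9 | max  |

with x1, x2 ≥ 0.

Infeasible (no feasible solution exists)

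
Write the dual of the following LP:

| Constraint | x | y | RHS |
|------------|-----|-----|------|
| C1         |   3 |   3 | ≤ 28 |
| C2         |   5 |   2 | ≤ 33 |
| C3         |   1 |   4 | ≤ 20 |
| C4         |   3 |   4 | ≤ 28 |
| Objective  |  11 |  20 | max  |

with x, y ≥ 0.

Primal max cᵀx s.t. Ax ≤ b, x ≥ 0  →  Dual min bᵀy s.t. Aᵀy ≥ c, y ≥ 0.

Minimize: z = 28y1 + 33y2 + 20y3 + 28y4

Subject to:
  3y1 + 5y2 + y3 + 3y4 ≥ 11
  3y1 + 2y2 + 4y3 + 4y4 ≥ 20
  y1, y2, y3, y4 ≥ 0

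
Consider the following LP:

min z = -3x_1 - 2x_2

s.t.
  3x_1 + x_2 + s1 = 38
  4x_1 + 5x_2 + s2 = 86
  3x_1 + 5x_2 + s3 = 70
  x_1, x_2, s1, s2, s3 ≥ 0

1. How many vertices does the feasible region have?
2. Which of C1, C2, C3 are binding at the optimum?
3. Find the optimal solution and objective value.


1. 4
2. C1, C3
3. x_1 = 10, x_2 = 8, z = -46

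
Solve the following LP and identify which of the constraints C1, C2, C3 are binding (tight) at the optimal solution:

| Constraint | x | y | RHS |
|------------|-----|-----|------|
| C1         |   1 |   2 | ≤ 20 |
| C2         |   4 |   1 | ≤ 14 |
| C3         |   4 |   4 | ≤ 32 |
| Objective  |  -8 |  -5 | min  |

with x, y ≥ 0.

At x = 2, y = 6, compute slack b - a·x for each constraint:
  C1: 20 − 14 = 6  (slack)
  C2: 14 − 14 = 0  (binding)
  C3: 32 − 32 = 0  (binding)

Optimal: x = 2, y = 6
Binding: C2, C3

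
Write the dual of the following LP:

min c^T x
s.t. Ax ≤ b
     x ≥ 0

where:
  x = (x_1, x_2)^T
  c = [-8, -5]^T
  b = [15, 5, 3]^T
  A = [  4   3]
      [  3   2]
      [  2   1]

Primal min cᵀx s.t. Ax ≤ b, x ≥ 0  →  Dual max −bᵀy s.t. Aᵀy ≥ −c, y ≥ 0.

Maximize: z = -15y1 - 5y2 - 3y3

Subject to:
  4y1 + 3y2 + 2y3 ≥ 8
  3y1 + 2y2 + y3 ≥ 5
  y1, y2, y3 ≥ 0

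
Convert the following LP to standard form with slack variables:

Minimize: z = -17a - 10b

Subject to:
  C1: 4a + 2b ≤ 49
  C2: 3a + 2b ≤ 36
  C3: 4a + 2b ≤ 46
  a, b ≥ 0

min z = -17a - 10b

s.t.
  4a + 2b + s1 = 49
  3a + 2b + s2 = 36
  4a + 2b + s3 = 46
  a, b, s1, s2, s3 ≥ 0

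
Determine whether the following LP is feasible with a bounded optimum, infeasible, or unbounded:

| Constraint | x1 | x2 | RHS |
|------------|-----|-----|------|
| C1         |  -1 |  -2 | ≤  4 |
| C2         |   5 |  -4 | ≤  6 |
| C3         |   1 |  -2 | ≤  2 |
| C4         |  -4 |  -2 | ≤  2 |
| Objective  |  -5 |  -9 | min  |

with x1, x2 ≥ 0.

Unbounded (objective can decrease without bound)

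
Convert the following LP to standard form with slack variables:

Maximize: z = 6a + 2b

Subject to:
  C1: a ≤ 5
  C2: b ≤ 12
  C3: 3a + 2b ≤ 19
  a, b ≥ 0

max z = 6a + 2b

s.t.
  a + s1 = 5
  b + s2 = 12
  3a + 2b + s3 = 19
  a, b, s1, s2, s3 ≥ 0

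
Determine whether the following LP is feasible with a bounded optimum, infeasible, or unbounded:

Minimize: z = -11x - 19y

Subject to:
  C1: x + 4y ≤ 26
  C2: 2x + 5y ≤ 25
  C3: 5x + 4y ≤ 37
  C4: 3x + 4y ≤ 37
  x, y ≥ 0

Feasible with a bounded optimal solution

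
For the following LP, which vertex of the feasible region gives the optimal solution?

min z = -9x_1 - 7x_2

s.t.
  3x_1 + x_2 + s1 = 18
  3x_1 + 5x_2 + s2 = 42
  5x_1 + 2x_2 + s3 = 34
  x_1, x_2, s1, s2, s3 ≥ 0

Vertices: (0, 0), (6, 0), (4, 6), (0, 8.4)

Evaluate the objective at each vertex of the feasible region:
  z(0, 0) = 0
  z(6, 0) = -54
  z(4, 6) = -78  ←
  z(0, 8.4) = -58.8
The minimum is at x_1 = 4, x_2 = 6.

(4, 6)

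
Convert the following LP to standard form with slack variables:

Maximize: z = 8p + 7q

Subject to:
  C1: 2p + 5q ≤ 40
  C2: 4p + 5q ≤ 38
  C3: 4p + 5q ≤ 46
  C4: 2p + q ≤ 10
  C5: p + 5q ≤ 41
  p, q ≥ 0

max z = 8p + 7q

s.t.
  2p + 5q + s1 = 40
  4p + 5q + s2 = 38
  4p + 5q + s3 = 46
  2p + q + s4 = 10
  p + 5q + s5 = 41
  p, q, s1, s2, s3, s4, s5 ≥ 0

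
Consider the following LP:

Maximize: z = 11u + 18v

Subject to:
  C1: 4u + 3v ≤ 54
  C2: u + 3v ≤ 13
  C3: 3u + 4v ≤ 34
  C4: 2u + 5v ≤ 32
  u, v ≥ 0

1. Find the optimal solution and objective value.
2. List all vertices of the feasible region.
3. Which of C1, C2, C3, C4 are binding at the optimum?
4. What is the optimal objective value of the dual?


1. u = 10, v = 1, z = 128
2. (0, 0), (11.33, 0), (10, 1), (0, 4.333)
3. C2, C3
4. 128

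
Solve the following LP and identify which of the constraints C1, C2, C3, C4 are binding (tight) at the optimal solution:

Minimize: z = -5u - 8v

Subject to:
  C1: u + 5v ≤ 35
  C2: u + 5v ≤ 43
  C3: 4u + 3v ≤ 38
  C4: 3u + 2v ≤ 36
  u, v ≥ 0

At u = 5, v = 6, compute slack b - a·x for each constraint:
  C1: 35 − 35 = 0  (binding)
  C2: 43 − 35 = 8  (slack)
  C3: 38 − 38 = 0  (binding)
  C4: 36 − 27 = 9  (slack)

Optimal: u = 5, v = 6
Binding: C1, C3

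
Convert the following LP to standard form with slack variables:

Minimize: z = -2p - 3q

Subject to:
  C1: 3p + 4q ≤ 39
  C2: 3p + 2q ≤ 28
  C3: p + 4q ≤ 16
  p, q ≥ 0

min z = -2p - 3q

s.t.
  3p + 4q + s1 = 39
  3p + 2q + s2 = 28
  p + 4q + s3 = 16
  p, q, s1, s2, s3 ≥ 0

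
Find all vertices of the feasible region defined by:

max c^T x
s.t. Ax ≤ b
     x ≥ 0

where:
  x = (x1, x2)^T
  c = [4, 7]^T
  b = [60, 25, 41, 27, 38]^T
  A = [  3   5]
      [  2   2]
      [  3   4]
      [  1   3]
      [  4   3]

(0, 0), (9.5, 0), (4.143, 7.143), (3, 8), (0, 9)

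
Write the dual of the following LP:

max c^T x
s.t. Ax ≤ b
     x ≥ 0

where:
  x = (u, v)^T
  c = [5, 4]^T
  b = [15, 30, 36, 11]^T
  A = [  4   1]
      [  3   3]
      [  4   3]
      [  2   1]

Primal max cᵀx s.t. Ax ≤ b, x ≥ 0  →  Dual min bᵀy s.t. Aᵀy ≥ c, y ≥ 0.

Minimize: z = 15y1 + 30y2 + 36y3 + 11y4

Subject to:
  4y1 + 3y2 + 4y3 + 2y4 ≥ 5
  y1 + 3y2 + 3y3 + y4 ≥ 4
  y1, y2, y3, y4 ≥ 0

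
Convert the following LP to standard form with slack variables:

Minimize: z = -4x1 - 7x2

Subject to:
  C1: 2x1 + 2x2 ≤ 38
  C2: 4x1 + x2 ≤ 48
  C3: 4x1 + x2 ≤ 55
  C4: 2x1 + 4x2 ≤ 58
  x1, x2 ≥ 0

min z = -4x1 - 7x2

s.t.
  2x1 + 2x2 + s1 = 38
  4x1 + x2 + s2 = 48
  4x1 + x2 + s3 = 55
  2x1 + 4x2 + s4 = 58
  x1, x2, s1, s2, s3, s4 ≥ 0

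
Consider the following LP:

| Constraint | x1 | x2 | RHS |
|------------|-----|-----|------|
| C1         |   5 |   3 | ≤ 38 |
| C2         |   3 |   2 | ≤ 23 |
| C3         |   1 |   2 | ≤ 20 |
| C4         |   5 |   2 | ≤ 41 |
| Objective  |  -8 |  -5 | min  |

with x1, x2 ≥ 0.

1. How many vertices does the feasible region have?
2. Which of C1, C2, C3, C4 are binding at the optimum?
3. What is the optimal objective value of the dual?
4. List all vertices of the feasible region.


1. 5
2. C1, C2
3. -61
4. (0, 0), (7.6, 0), (7, 1), (1.5, 9.25), (0, 10)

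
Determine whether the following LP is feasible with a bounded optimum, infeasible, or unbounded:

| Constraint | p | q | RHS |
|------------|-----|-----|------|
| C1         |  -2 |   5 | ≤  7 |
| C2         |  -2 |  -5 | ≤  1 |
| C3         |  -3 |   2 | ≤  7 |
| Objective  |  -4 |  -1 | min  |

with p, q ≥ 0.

Unbounded (objective can decrease without bound)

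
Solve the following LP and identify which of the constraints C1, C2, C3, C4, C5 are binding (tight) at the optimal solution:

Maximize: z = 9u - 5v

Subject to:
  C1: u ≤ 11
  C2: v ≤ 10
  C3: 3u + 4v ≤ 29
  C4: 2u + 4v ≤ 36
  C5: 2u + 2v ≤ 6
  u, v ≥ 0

At u = 3, v = 0, compute slack b - a·x for each constraint:
  C1: 11 − 3 = 8  (slack)
  C2: 10 − 0 = 10  (slack)
  C3: 29 − 9 = 20  (slack)
  C4: 36 − 6 = 30  (slack)
  C5: 6 − 6 = 0  (binding)

Optimal: u = 3, v = 0
Binding: C5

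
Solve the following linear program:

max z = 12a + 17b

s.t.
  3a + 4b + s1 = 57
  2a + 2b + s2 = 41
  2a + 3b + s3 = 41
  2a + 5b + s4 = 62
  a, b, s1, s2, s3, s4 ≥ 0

Evaluate the objective at each vertex of the feasible region:
  z(0, 0) = 0
  z(19, 0) = 228
  z(7, 9) = 237  ←
  z(4.75, 10.5) = 235.5
  z(0, 12.4) = 210.8
The maximum is at a = 7, b = 9.

a = 7, b = 9, z = 237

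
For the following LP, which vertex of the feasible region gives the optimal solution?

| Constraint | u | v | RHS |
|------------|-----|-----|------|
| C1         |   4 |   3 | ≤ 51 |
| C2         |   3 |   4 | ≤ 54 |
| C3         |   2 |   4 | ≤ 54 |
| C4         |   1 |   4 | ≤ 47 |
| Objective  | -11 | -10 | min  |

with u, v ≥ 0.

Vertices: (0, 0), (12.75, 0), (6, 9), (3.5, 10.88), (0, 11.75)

Evaluate the objective at each vertex of the feasible region:
  z(0, 0) = 0
  z(12.75, 0) = -140.2
  z(6, 9) = -156  ←
  z(3.5, 10.88) = -147.2
  z(0, 11.75) = -117.5
The minimum is at u = 6, v = 9.

(6, 9)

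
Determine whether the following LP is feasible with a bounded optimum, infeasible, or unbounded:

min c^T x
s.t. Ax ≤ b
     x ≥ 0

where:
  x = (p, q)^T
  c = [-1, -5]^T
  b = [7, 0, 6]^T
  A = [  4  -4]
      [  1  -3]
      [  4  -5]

Unbounded (objective can decrease without bound)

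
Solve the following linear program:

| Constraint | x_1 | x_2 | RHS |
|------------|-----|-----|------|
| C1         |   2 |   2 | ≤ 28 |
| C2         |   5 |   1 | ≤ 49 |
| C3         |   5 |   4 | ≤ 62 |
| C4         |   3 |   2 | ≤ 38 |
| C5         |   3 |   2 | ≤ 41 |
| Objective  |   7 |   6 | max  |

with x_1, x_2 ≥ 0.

Evaluate the objective at each vertex of the feasible region:
  z(0, 0) = 0
  z(9.8, 0) = 68.6
  z(8.933, 4.333) = 88.53
  z(6, 8) = 90  ←
  z(0, 14) = 84
The maximum is at x_1 = 6, x_2 = 8.

x_1 = 6, x_2 = 8, z = 90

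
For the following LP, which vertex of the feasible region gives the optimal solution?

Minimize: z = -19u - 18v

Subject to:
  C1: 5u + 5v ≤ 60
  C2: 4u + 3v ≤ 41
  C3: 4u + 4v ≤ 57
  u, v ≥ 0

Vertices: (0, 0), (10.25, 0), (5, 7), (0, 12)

Evaluate the objective at each vertex of the feasible region:
  z(0, 0) = 0
  z(10.25, 0) = -194.8
  z(5, 7) = -221  ←
  z(0, 12) = -216
The minimum is at u = 5, v = 7.

(5, 7)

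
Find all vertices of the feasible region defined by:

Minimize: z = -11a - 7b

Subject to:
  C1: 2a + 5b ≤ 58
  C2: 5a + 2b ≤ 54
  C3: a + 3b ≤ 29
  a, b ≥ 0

(0, 0), (10.8, 0), (8, 7), (0, 9.667)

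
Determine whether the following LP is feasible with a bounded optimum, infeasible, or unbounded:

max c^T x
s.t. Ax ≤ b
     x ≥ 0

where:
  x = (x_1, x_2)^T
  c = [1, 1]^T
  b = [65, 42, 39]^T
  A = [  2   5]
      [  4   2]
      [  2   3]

Feasible with a bounded optimal solution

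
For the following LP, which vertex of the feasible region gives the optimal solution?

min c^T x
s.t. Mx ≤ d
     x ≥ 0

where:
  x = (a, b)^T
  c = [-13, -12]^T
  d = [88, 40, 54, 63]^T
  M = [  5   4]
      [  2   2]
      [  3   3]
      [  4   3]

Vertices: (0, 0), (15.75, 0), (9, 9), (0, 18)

Evaluate the objective at each vertex of the feasible region:
  z(0, 0) = 0
  z(15.75, 0) = -204.8
  z(9, 9) = -225  ←
  z(0, 18) = -216
The minimum is at a = 9, b = 9.

(9, 9)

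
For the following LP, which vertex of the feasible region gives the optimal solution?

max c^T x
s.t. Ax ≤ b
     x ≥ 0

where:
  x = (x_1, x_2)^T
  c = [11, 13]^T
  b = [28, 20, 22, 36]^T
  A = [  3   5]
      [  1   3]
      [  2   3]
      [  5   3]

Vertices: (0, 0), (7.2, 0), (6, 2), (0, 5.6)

Evaluate the objective at each vertex of the feasible region:
  z(0, 0) = 0
  z(7.2, 0) = 79.2
  z(6, 2) = 92  ←
  z(0, 5.6) = 72.8
The maximum is at x_1 = 6, x_2 = 2.

(6, 2)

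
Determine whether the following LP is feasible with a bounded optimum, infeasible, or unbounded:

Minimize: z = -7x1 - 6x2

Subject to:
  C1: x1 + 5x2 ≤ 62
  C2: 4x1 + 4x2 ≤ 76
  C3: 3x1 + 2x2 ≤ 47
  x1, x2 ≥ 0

Feasible with a bounded optimal solution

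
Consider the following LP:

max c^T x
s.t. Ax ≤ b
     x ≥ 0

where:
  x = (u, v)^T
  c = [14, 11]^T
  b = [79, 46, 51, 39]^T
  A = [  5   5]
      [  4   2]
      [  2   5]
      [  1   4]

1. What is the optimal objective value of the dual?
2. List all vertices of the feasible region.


1. 189
2. (0, 0), (11.5, 0), (8, 7), (3, 9), (0, 9.75)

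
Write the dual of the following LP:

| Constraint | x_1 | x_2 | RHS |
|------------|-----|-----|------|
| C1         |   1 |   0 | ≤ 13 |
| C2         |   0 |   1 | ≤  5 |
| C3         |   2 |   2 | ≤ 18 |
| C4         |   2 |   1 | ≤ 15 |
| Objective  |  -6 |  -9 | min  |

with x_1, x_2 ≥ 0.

Primal min cᵀx s.t. Ax ≤ b, x ≥ 0  →  Dual max −bᵀy s.t. Aᵀy ≥ −c, y ≥ 0.

Maximize: z = -13y1 - 5y2 - 18y3 - 15y4

Subject to:
  y1 + 2y3 + 2y4 ≥ 6
  y2 + 2y3 + y4 ≥ 9
  y1, y2, y3, y4 ≥ 0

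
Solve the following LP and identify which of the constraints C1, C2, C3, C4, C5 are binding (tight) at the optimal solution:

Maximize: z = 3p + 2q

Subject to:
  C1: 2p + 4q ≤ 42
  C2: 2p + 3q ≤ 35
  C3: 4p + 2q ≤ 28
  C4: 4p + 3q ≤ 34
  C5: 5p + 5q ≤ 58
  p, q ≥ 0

At p = 4, q = 6, compute slack b - a·x for each constraint:
  C1: 42 − 32 = 10  (slack)
  C2: 35 − 26 = 9  (slack)
  C3: 28 − 28 = 0  (binding)
  C4: 34 − 34 = 0  (binding)
  C5: 58 − 50 = 8  (slack)

Optimal: p = 4, q = 6
Binding: C3, C4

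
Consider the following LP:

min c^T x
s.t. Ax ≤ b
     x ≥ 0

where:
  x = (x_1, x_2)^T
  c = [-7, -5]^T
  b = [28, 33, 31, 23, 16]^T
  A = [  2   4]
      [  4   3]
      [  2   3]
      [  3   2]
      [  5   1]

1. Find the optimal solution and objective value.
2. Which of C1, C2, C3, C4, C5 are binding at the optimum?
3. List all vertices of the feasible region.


1. x_1 = 2, x_2 = 6, z = -44
2. C1, C5
3. (0, 0), (3.2, 0), (2, 6), (0, 7)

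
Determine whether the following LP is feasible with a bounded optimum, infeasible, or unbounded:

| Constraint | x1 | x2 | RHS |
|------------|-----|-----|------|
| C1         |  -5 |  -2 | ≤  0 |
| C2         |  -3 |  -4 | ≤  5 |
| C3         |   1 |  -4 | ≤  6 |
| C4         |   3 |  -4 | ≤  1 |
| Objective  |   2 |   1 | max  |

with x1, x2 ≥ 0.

Unbounded (objective can increase without bound)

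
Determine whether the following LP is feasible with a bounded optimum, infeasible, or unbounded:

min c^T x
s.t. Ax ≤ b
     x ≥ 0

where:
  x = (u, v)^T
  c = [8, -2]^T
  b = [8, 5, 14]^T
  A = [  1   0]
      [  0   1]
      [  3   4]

Feasible with a bounded optimal solution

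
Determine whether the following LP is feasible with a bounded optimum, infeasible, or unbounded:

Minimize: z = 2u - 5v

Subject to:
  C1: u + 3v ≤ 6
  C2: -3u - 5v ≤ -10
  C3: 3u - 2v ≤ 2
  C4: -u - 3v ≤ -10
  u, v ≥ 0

Infeasible (no feasible solution exists)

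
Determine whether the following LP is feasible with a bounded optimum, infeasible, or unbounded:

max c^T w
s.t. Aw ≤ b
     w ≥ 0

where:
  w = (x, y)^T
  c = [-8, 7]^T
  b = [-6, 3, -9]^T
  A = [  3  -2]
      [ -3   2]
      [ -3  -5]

Infeasible (no feasible solution exists)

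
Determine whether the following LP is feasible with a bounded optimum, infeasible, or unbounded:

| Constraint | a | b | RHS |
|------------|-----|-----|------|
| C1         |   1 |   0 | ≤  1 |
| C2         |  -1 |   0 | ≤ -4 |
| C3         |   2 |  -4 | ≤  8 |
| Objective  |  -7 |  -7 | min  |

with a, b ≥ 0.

Infeasible (no feasible solution exists)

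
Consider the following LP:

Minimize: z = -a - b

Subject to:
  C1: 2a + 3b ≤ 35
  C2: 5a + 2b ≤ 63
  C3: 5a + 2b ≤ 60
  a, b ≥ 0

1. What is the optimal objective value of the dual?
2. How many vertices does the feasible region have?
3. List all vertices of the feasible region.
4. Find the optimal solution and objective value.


1. -15
2. 4
3. (0, 0), (12, 0), (10, 5), (0, 11.67)
4. a = 10, b = 5, z = -15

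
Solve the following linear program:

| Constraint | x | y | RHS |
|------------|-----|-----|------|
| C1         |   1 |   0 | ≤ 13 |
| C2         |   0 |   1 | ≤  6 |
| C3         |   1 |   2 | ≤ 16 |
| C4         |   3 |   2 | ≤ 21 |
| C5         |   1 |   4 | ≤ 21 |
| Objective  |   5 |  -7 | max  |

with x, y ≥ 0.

Evaluate the objective at each vertex of the feasible region:
  z(0, 0) = 0
  z(7, 0) = 35  ←
  z(4.2, 4.2) = -8.4
  z(0, 5.25) = -36.75
The maximum is at x = 7, y = 0.

x = 7, y = 0, z = 35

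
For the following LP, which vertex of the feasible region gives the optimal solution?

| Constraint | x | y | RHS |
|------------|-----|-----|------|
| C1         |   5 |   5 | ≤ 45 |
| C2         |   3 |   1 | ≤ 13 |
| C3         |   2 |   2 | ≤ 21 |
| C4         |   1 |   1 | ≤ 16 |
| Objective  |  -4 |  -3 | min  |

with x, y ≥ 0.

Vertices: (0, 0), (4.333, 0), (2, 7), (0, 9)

Evaluate the objective at each vertex of the feasible region:
  z(0, 0) = 0
  z(4.333, 0) = -17.33
  z(2, 7) = -29  ←
  z(0, 9) = -27
The minimum is at x = 2, y = 7.

(2, 7)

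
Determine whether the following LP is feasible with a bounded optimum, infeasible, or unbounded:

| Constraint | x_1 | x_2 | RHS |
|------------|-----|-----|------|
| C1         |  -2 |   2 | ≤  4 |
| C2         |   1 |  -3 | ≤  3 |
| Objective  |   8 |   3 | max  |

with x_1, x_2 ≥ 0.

Unbounded (objective can increase without bound)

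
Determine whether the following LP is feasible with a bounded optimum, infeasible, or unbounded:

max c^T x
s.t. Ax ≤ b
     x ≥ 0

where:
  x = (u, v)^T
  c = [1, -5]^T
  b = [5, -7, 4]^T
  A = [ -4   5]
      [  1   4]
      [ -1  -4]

Infeasible (no feasible solution exists)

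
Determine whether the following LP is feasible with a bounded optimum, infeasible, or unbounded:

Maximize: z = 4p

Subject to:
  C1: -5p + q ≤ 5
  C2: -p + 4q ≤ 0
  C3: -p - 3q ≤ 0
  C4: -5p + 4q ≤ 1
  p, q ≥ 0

Unbounded (objective can increase without bound)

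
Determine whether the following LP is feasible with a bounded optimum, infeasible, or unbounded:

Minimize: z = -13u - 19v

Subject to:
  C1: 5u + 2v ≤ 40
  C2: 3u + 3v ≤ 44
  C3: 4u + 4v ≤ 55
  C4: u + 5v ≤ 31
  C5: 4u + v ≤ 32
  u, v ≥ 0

Feasible with a bounded optimal solution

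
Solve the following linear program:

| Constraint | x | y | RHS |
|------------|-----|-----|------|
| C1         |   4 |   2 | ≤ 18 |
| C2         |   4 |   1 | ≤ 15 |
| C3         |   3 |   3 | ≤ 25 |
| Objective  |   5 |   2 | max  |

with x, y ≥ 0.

Evaluate the objective at each vertex of the feasible region:
  z(0, 0) = 0
  z(3.75, 0) = 18.75
  z(3, 3) = 21  ←
  z(0.6667, 7.667) = 18.67
  z(0, 8.333) = 16.67
The maximum is at x = 3, y = 3.

x = 3, y = 3, z = 21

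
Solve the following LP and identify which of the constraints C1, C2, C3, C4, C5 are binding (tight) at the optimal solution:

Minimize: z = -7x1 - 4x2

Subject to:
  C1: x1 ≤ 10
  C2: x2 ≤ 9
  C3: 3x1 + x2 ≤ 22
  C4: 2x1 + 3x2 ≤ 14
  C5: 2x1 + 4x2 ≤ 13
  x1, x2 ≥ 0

At x1 = 6.5, x2 = 0, compute slack b - a·x for each constraint:
  C1: 10 − 6.5 = 3.5  (slack)
  C2: 9 − 0 = 9  (slack)
  C3: 22 − 19.5 = 2.5  (slack)
  C4: 14 − 13 = 1  (slack)
  C5: 13 − 13 = 0  (binding)

Optimal: x1 = 6.5, x2 = 0
Binding: C5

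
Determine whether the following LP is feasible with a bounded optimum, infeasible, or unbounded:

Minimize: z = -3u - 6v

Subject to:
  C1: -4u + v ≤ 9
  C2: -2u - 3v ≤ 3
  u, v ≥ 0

Unbounded (objective can decrease without bound)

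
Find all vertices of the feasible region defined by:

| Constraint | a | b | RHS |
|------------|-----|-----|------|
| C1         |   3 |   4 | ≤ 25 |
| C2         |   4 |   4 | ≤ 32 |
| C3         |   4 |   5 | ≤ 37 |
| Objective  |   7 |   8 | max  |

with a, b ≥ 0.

(0, 0), (8, 0), (7, 1), (0, 6.25)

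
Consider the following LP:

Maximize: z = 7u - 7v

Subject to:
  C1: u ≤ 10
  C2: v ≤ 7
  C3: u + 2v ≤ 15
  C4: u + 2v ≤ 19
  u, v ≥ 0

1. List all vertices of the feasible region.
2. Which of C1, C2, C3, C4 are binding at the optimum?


1. (0, 0), (10, 0), (10, 2.5), (1, 7), (0, 7)
2. C1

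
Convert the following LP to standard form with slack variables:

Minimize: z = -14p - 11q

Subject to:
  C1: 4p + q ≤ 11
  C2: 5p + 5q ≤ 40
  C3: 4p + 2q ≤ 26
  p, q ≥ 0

min z = -14p - 11q

s.t.
  4p + q + s1 = 11
  5p + 5q + s2 = 40
  4p + 2q + s3 = 26
  p, q, s1, s2, s3 ≥ 0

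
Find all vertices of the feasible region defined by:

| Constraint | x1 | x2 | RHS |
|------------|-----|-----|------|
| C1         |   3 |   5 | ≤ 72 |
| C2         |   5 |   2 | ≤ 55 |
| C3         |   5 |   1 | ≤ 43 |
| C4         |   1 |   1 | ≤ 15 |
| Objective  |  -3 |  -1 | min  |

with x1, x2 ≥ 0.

(0, 0), (8.6, 0), (7, 8), (1.5, 13.5), (0, 14.4)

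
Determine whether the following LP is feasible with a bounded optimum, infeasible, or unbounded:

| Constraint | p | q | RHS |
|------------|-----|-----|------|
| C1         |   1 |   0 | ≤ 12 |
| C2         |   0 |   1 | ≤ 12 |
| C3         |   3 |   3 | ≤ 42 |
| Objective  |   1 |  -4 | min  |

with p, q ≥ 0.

Feasible with a bounded optimal solution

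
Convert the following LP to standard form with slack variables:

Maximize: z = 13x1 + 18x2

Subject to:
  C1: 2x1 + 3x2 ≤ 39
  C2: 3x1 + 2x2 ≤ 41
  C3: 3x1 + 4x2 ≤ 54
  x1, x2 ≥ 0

max z = 13x1 + 18x2

s.t.
  2x1 + 3x2 + s1 = 39
  3x1 + 2x2 + s2 = 41
  3x1 + 4x2 + s3 = 54
  x1, x2, s1, s2, s3 ≥ 0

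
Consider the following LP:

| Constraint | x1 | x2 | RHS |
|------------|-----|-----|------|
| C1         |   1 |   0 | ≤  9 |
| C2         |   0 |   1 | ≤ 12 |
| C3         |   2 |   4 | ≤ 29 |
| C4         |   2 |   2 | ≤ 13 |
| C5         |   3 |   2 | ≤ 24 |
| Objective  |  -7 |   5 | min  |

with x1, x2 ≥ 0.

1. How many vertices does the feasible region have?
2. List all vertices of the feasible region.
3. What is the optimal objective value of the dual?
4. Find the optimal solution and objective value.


1. 3
2. (0, 0), (6.5, 0), (0, 6.5)
3. -45.5
4. x1 = 6.5, x2 = 0, z = -45.5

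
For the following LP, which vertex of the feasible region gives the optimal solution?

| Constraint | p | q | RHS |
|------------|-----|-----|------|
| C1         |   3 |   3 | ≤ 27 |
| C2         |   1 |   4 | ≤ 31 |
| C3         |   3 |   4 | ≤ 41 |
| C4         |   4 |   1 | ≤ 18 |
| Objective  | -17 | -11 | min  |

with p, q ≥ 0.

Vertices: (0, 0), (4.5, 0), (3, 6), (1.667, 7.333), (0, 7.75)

Evaluate the objective at each vertex of the feasible region:
  z(0, 0) = 0
  z(4.5, 0) = -76.5
  z(3, 6) = -117  ←
  z(1.667, 7.333) = -109
  z(0, 7.75) = -85.25
The minimum is at p = 3, q = 6.

(3, 6)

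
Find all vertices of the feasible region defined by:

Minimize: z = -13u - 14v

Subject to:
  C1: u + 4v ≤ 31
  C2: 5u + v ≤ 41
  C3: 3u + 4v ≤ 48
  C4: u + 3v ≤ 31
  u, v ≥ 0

(0, 0), (8.2, 0), (7, 6), (0, 7.75)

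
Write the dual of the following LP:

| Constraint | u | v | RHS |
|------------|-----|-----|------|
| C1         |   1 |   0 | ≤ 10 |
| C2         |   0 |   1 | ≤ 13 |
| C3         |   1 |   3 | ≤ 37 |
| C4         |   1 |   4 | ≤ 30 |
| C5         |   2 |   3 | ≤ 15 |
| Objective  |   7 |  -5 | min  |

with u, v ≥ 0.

Primal min cᵀx s.t. Ax ≤ b, x ≥ 0  →  Dual max −bᵀy s.t. Aᵀy ≥ −c, y ≥ 0.

Maximize: z = -10y1 - 13y2 - 37y3 - 30y4 - 15y5

Subject to:
  y1 + y3 + y4 + 2y5 ≥ -7
  y2 + 3y3 + 4y4 + 3y5 ≥ 5
  y1, y2, y3, y4, y5 ≥ 0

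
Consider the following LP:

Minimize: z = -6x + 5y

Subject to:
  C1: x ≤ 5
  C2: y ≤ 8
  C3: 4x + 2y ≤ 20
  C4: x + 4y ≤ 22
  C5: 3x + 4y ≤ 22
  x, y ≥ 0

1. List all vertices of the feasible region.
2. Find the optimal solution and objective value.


1. (0, 0), (5, 0), (3.6, 2.8), (0, 5.5)
2. x = 5, y = 0, z = -30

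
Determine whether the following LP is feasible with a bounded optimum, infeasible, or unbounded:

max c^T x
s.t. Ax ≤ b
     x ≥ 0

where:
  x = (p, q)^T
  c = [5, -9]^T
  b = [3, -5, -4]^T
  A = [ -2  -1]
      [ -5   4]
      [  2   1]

Infeasible (no feasible solution exists)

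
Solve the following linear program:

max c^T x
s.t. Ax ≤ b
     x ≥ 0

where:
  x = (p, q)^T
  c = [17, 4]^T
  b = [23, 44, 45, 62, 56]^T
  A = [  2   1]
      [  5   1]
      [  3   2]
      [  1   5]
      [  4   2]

Evaluate the objective at each vertex of the feasible region:
  z(0, 0) = 0
  z(8.8, 0) = 149.6
  z(7, 9) = 155  ←
  z(5.889, 11.22) = 145
  z(0, 12.4) = 49.6
The maximum is at p = 7, q = 9.

p = 7, q = 9, z = 155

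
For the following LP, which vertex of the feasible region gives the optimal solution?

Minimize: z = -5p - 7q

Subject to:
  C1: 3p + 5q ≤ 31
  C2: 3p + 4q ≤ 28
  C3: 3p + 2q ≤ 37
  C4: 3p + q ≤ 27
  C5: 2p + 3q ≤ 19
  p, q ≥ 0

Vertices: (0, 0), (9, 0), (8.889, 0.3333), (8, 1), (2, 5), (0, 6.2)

Evaluate the objective at each vertex of the feasible region:
  z(0, 0) = 0
  z(9, 0) = -45
  z(8.889, 0.3333) = -46.78
  z(8, 1) = -47  ←
  z(2, 5) = -45
  z(0, 6.2) = -43.4
The minimum is at p = 8, q = 1.

(8, 1)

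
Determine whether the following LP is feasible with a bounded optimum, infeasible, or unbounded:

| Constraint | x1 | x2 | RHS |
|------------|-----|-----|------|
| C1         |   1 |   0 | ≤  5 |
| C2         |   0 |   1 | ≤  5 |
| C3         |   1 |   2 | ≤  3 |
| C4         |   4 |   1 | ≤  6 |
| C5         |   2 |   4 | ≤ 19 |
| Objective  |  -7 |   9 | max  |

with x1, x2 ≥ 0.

Feasible with a bounded optimal solution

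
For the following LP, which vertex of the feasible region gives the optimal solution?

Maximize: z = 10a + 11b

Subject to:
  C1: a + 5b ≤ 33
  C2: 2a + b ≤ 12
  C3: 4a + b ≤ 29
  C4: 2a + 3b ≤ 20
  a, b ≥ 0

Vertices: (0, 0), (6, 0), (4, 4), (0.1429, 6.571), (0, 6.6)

Evaluate the objective at each vertex of the feasible region:
  z(0, 0) = 0
  z(6, 0) = 60
  z(4, 4) = 84  ←
  z(0.1429, 6.571) = 73.71
  z(0, 6.6) = 72.6
The maximum is at a = 4, b = 4.

(4, 4)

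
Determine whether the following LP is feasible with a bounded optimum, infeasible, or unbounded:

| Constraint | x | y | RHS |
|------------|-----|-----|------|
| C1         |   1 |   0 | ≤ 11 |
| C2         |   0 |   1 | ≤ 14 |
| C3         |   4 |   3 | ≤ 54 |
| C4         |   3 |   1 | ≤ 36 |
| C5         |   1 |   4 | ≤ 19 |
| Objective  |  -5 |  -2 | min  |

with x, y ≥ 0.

Feasible with a bounded optimal solution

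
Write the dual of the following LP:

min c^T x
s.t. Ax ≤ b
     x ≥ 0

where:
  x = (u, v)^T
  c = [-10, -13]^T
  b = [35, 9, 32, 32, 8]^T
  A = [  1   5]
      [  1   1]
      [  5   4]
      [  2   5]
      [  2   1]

Primal min cᵀx s.t. Ax ≤ b, x ≥ 0  →  Dual max −bᵀy s.t. Aᵀy ≥ −c, y ≥ 0.

Maximize: z = -35y1 - 9y2 - 32y3 - 32y4 - 8y5

Subject to:
  y1 + y2 + 5y3 + 2y4 + 2y5 ≥ 10
  5y1 + y2 + 4y3 + 5y4 + y5 ≥ 13
  y1, y2, y3, y4, y5 ≥ 0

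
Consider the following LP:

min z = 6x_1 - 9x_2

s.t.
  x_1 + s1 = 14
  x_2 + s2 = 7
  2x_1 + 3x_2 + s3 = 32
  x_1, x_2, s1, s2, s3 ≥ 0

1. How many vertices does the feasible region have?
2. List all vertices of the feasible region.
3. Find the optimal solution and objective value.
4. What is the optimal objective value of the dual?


1. 5
2. (0, 0), (14, 0), (14, 1.333), (5.5, 7), (0, 7)
3. x_1 = 0, x_2 = 7, z = -63
4. -63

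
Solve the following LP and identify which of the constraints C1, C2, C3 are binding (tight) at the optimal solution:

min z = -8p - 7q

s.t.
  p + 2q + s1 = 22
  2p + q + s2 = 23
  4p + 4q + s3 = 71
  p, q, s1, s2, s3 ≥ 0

At p = 8, q = 7, compute slack b - a·x for each constraint:
  C1: 22 − 22 = 0  (binding)
  C2: 23 − 23 = 0  (binding)
  C3: 71 − 60 = 11  (slack)

Optimal: p = 8, q = 7
Binding: C1, C2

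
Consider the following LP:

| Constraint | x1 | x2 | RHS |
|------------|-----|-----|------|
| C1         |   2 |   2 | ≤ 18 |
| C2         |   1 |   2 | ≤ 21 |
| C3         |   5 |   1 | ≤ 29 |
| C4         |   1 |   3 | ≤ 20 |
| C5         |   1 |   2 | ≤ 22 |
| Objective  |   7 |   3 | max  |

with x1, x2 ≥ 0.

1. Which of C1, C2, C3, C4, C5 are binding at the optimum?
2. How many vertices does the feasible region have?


1. C1, C3
2. 5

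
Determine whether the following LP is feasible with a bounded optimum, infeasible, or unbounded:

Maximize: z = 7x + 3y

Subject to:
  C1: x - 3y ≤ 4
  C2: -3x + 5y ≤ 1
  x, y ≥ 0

Unbounded (objective can increase without bound)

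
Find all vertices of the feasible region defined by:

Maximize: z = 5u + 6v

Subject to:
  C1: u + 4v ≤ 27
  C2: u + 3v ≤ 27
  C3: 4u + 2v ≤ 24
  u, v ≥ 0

(0, 0), (6, 0), (3, 6), (0, 6.75)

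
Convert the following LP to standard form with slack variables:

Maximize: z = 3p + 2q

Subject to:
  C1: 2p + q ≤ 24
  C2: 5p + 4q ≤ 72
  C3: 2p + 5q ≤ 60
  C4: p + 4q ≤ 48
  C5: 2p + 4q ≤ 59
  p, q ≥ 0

max z = 3p + 2q

s.t.
  2p + q + s1 = 24
  5p + 4q + s2 = 72
  2p + 5q + s3 = 60
  p + 4q + s4 = 48
  2p + 4q + s5 = 59
  p, q, s1, s2, s3, s4, s5 ≥ 0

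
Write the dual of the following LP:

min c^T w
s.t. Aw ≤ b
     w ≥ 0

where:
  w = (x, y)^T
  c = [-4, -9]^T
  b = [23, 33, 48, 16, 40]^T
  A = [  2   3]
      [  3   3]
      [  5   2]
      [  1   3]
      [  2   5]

Primal min cᵀx s.t. Ax ≤ b, x ≥ 0  →  Dual max −bᵀy s.t. Aᵀy ≥ −c, y ≥ 0.

Maximize: z = -23y1 - 33y2 - 48y3 - 16y4 - 40y5

Subject to:
  2y1 + 3y2 + 5y3 + y4 + 2y5 ≥ 4
  3y1 + 3y2 + 2y3 + 3y4 + 5y5 ≥ 9
  y1, y2, y3, y4, y5 ≥ 0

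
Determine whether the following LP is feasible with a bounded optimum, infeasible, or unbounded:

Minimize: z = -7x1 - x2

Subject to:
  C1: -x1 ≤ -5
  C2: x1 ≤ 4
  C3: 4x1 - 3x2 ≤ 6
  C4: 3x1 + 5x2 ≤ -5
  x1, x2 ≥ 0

Infeasible (no feasible solution exists)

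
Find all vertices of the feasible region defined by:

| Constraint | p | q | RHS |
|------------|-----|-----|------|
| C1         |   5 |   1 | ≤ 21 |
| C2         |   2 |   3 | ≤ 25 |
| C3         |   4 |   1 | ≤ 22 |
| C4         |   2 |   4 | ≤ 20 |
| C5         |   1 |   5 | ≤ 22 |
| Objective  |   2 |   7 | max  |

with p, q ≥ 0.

(0, 0), (4.2, 0), (3.556, 3.222), (2, 4), (0, 4.4)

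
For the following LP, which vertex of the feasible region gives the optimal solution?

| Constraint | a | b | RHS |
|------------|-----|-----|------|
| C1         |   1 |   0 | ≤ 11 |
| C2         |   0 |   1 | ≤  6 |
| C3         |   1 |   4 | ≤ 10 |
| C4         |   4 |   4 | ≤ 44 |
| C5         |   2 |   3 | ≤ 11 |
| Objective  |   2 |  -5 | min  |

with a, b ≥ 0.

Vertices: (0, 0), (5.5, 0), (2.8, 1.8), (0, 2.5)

Evaluate the objective at each vertex of the feasible region:
  z(0, 0) = 0
  z(5.5, 0) = 11
  z(2.8, 1.8) = -3.4
  z(0, 2.5) = -12.5  ←
The minimum is at a = 0, b = 2.5.

(0, 2.5)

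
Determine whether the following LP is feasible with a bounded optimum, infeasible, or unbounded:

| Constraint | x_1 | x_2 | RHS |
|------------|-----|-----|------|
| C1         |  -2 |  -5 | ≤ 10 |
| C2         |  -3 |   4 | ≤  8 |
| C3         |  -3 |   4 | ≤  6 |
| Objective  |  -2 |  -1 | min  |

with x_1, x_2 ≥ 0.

Unbounded (objective can decrease without bound)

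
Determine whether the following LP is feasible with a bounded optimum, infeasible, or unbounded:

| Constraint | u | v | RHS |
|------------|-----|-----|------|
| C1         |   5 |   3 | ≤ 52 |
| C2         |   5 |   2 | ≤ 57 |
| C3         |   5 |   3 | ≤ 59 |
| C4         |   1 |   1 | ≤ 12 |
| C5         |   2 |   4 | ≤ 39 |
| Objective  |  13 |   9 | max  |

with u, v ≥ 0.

Feasible with a bounded optimal solution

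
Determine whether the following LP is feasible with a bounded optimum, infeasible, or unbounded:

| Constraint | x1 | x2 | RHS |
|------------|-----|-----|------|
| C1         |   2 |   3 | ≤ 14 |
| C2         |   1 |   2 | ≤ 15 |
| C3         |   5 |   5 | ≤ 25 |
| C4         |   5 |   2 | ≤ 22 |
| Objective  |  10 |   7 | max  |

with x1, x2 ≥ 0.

Feasible with a bounded optimal solution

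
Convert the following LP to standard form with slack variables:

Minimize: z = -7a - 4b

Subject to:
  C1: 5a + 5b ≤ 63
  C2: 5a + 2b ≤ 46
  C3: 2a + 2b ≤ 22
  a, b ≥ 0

min z = -7a - 4b

s.t.
  5a + 5b + s1 = 63
  5a + 2b + s2 = 46
  2a + 2b + s3 = 22
  a, b, s1, s2, s3 ≥ 0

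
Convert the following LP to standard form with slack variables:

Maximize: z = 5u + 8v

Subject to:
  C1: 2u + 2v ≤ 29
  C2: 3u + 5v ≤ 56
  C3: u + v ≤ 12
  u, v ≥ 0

max z = 5u + 8v

s.t.
  2u + 2v + s1 = 29
  3u + 5v + s2 = 56
  u + v + s3 = 12
  u, v, s1, s2, s3 ≥ 0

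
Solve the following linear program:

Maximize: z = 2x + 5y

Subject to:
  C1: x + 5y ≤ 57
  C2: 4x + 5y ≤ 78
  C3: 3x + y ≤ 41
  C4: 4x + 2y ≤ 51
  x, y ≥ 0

Evaluate the objective at each vertex of the feasible region:
  z(0, 0) = 0
  z(12.75, 0) = 25.5
  z(8.25, 9) = 61.5
  z(7, 10) = 64  ←
  z(0, 11.4) = 57
The maximum is at x = 7, y = 10.

x = 7, y = 10, z = 64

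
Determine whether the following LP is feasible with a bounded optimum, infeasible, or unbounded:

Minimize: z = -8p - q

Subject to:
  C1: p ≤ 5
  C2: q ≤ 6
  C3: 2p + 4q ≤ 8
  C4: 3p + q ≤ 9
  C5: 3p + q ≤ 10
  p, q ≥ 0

Feasible with a bounded optimal solution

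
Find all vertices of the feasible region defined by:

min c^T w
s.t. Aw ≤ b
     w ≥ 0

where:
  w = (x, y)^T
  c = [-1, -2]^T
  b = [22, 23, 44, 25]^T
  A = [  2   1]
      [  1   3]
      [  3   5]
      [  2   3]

(0, 0), (11, 0), (10.25, 1.5), (2, 7), (0, 7.667)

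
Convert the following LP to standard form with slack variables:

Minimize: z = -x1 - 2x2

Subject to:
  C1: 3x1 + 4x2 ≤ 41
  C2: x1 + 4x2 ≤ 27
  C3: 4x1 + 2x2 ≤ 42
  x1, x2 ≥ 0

min z = -x1 - 2x2

s.t.
  3x1 + 4x2 + s1 = 41
  x1 + 4x2 + s2 = 27
  4x1 + 2x2 + s3 = 42
  x1, x2, s1, s2, s3 ≥ 0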